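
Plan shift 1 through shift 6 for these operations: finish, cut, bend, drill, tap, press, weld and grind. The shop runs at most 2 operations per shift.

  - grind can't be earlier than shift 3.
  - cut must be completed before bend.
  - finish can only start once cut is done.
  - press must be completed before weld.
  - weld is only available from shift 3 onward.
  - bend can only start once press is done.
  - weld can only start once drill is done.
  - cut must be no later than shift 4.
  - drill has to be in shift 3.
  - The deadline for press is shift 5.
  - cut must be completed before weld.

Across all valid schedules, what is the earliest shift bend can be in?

Precedence pushes bend to at least shift 2.
bend at shift 2 is achievable: tap=shift 4, cut=shift 1, drill=shift 3, bend=shift 2, grind=shift 3, press=shift 1, finish=shift 2, weld=shift 4.

shift 2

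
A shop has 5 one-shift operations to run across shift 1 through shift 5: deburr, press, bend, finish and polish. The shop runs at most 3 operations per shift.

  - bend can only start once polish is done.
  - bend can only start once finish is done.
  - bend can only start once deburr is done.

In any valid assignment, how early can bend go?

Precedence pushes bend to at least shift 2.
bend at shift 2 is achievable: deburr=shift 1; press=shift 2; finish=shift 1; bend=shift 2; polish=shift 1.

shift 2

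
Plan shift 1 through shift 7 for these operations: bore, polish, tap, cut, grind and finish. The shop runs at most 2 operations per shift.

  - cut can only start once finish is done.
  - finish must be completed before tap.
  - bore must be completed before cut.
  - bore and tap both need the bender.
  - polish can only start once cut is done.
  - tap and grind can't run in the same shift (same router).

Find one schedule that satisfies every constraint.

cut in shift 2, finish in shift 1, polish in shift 3, tap in shift 2, bore in shift 1, grind in shift 3

Checking: finish(shift 1) before tap(shift 2); finish(shift 1) before cut(shift 2); bore(shift 1) before cut(shift 2); cut(shift 2) before polish(shift 3); bore(shift 1) != tap(shift 2); tap(shift 2) != grind(shift 3); max 2 per shift (cap 2).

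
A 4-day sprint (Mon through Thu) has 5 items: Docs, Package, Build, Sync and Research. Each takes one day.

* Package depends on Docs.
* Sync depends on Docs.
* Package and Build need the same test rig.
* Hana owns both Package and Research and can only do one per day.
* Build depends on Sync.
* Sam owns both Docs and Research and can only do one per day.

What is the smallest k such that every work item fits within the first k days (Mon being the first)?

The precedence chain requires at least 3 distinct days.
3 works (last occupied day: Wed): for example Package in Tue; Docs in Mon; Build in Wed; Research in Wed; Sync in Tue.

3 days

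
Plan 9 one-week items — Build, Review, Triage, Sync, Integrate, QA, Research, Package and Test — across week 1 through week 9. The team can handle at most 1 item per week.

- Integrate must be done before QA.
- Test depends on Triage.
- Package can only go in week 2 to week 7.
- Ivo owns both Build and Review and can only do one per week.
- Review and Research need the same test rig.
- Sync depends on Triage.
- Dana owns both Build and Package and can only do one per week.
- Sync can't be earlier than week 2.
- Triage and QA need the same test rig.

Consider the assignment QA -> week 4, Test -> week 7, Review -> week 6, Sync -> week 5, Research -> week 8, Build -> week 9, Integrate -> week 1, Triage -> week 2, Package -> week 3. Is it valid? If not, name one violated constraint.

Valid

Review and Research need the same test rig — holds.
Sync depends on Triage — holds.
Sync can't be earlier than week 2 — holds.
Triage and QA need the same test rig — holds.
Ivo owns both Build and Review and can only do one per week — holds.
Package can only go in week 2 to week 7 — holds.
Integrate must be done before QA — holds.
Dana owns both Build and Package and can only do one per week — holds.
Test depends on Triage — holds.
The team can handle at most 1 item per week — holds.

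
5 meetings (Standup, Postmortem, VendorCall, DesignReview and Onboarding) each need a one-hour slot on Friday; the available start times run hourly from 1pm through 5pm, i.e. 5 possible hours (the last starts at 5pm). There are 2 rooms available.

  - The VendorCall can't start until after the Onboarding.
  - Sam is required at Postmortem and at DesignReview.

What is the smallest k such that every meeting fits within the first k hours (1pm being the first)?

3

The precedence chain requires at least 2 distinct hours.
With at most 2 per hour and 5 meetings, at least 3 hours are needed.
3 works (last occupied hour: 3pm): for example DesignReview=3pm, Onboarding=1pm, VendorCall=2pm, Postmortem=2pm, Standup=1pm.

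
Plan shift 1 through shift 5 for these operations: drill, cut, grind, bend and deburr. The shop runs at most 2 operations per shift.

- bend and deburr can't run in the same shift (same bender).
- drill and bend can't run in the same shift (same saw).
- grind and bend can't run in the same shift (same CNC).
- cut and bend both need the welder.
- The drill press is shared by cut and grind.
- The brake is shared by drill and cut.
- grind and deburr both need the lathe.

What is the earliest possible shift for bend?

shift 1

bend at shift 1 is achievable: bend in shift 1, grind in shift 2, cut in shift 3, drill in shift 2, deburr in shift 3.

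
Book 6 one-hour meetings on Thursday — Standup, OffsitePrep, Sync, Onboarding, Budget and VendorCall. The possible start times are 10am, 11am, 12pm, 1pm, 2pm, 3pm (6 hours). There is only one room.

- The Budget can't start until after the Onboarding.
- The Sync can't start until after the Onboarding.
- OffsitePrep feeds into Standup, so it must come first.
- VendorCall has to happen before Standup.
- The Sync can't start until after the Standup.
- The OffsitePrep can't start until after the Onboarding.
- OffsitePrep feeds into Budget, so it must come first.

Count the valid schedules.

10

Splitting on Standup: it can be 1pm (6), 2pm (4). Listing each branch's schedules as (OffsitePrep, Sync, Onboarding, Budget, VendorCall):
Standup=1pm: (11am,2pm,10am,3pm,12pm) (11am,3pm,10am,2pm,12pm) (12pm,2pm,10am,3pm,11am) (12pm,2pm,11am,3pm,10am) (12pm,3pm,10am,2pm,11am) (12pm,3pm,11am,2pm,10am) — 6.
Standup=2pm: (11am,3pm,10am,12pm,1pm) (11am,3pm,10am,1pm,12pm) (12pm,3pm,10am,1pm,11am) (12pm,3pm,11am,1pm,10am) — 4.
Summing: 6 + 4 = 10.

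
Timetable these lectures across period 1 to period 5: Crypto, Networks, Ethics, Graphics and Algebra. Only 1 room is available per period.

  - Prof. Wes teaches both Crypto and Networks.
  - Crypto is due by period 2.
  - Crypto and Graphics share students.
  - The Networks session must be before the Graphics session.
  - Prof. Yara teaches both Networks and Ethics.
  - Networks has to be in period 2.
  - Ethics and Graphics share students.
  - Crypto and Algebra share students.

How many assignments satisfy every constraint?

Splitting on Ethics: it can be period 3 (2), period 4 (2), period 5 (2). Listing each branch's schedules as (Crypto, Networks, Graphics, Algebra) by period number:
Ethics=period 3: (1,2,4,5) (1,2,5,4) — 2.
Ethics=period 4: (1,2,3,5) (1,2,5,3) — 2.
Ethics=period 5: (1,2,3,4) (1,2,4,3) — 2.
Summing: 2 + 2 + 2 = 6.

6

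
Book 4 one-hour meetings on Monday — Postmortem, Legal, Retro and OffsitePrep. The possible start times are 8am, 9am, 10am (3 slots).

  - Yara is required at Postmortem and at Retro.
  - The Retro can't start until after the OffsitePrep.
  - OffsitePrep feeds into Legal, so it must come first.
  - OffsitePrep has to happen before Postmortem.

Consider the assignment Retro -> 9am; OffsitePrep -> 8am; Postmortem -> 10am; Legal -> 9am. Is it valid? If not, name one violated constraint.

Yara is required at Postmortem and at Retro — holds.
OffsitePrep feeds into Legal, so it must come first — holds.
The Retro can't start until after the OffsitePrep — holds.
OffsitePrep has to happen before Postmortem — holds.

Yes, all constraints hold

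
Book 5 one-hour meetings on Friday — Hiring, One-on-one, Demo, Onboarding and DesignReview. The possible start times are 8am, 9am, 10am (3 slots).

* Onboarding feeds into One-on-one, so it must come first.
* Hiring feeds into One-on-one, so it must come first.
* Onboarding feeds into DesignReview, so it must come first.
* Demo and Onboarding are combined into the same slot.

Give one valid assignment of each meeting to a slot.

Hiring -> 8am, Demo -> 8am, One-on-one -> 9am, Onboarding -> 8am, DesignReview -> 9am

Checking: Onboarding(8am) before One-on-one(9am); Onboarding(8am) before DesignReview(9am); Hiring(8am) before One-on-one(9am); Demo = Onboarding = 8am.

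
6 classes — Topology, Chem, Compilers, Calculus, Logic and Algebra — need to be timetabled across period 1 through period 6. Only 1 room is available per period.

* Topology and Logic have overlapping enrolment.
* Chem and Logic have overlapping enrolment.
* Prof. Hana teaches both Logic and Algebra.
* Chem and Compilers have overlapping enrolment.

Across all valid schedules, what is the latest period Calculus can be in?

Calculus at period 6 is achievable: Topology -> period 1, Compilers -> period 3, Chem -> period 2, Calculus -> period 6, Algebra -> period 5, Logic -> period 4.

period 6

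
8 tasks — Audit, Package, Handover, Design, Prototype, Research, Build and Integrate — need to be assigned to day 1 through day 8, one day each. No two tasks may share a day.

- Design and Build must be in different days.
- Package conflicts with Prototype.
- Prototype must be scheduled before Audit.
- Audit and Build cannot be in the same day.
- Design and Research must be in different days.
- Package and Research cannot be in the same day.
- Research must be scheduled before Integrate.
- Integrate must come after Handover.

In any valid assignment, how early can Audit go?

Precedence pushes Audit to at least day 2.
Audit at day 2 is achievable: Build=day 8; Integrate=day 5; Audit=day 2; Handover=day 3; Research=day 4; Design=day 7; Package=day 6; Prototype=day 1.

day 2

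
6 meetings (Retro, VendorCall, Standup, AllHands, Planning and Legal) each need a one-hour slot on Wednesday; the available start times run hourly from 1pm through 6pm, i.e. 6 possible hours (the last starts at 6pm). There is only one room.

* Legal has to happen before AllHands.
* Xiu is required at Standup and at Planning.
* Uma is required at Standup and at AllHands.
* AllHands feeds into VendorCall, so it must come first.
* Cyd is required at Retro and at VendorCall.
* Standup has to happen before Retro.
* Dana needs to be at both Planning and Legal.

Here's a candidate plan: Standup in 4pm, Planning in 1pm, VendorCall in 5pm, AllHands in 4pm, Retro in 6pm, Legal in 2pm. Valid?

No. Uma is required at Standup and at AllHands is not satisfied.

Legal has to happen before AllHands — holds.
Cyd is required at Retro and at VendorCall — holds.
Dana needs to be at both Planning and Legal — holds.
AllHands feeds into VendorCall, so it must come first — holds.
There is only one room — violated.
Standup has to happen before Retro — holds.
Xiu is required at Standup and at Planning — holds.
Uma is required at Standup and at AllHands — violated.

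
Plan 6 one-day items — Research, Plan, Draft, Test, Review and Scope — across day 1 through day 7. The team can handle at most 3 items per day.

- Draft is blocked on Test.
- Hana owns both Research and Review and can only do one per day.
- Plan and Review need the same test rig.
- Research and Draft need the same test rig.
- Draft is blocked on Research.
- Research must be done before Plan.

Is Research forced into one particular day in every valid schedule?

No

Research can be day 1 (e.g. Test -> day 1; Review -> day 3; Plan -> day 2; Draft -> day 2; Research -> day 1; Scope -> day 1) or day 2 (e.g. Test -> day 1, Plan -> day 3, Research -> day 2, Scope -> day 1, Draft -> day 3, Review -> day 1).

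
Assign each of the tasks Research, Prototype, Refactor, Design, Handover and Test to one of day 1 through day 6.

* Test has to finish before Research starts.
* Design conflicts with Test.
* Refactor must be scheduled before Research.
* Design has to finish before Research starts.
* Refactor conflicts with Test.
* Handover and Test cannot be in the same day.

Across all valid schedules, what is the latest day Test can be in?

day 5

Downstream work caps Test at day 5.
Test at day 5 is achievable: Test -> day 5; Design -> day 1; Handover -> day 1; Prototype -> day 1; Research -> day 6; Refactor -> day 1.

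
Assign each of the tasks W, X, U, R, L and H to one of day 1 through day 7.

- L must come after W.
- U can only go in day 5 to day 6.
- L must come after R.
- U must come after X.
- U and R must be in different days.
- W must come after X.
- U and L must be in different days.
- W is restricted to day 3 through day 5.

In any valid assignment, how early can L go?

Precedence pushes L to at least day 4.
L at day 4 is achievable: W in day 3, R in day 1, L in day 4, H in day 1, X in day 1, U in day 5.

day 4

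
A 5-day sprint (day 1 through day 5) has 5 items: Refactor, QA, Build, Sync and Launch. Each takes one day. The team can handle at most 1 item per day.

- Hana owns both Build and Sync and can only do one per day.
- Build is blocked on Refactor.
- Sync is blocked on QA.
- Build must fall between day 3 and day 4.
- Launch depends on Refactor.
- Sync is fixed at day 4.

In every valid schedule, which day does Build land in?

Build's window is day 3–day 4.
Sync is fixed at day 4, and Build can't share a day with Sync.
So Build must be day 3.

day 3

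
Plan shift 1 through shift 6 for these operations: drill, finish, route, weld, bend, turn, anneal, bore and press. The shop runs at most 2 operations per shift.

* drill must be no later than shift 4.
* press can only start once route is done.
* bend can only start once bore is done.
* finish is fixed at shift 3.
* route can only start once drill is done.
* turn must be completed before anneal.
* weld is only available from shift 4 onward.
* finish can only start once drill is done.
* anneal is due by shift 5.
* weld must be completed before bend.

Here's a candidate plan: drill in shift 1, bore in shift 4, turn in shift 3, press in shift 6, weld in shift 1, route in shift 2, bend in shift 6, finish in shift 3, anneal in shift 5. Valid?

drill must be no later than shift 4 — holds.
anneal is due by shift 5 — holds.
finish is fixed at shift 3 — holds.
turn must be completed before anneal — holds.
weld is only available from shift 4 onward — violated.
weld must be completed before bend — holds.
finish can only start once drill is done — holds.
The shop runs at most 2 operations per shift — holds.
bend can only start once bore is done — holds.
press can only start once route is done — holds.
route can only start once drill is done — holds.

No. weld is only available from shift 4 onward is not satisfied.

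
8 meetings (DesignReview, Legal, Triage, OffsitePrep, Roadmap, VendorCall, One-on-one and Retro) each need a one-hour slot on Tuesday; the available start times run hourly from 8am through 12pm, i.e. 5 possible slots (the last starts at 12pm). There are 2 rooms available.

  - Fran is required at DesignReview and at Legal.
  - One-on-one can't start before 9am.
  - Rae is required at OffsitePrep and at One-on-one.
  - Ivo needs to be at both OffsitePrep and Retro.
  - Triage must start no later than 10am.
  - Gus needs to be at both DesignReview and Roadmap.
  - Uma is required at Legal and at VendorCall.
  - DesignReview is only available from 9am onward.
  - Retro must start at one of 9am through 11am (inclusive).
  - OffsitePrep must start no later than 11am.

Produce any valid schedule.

Retro -> 9am, Legal -> 10am, Triage -> 8am, Roadmap -> 11am, VendorCall -> 11am, One-on-one -> 10am, DesignReview -> 9am, OffsitePrep -> 8am

Checking: OffsitePrep(8am) != Retro(9am); Legal(10am) != VendorCall(11am); DesignReview(9am) != Legal(10am); OffsitePrep(8am) != One-on-one(10am); DesignReview(9am) != Roadmap(11am); One-on-one=10am in [9am,12pm]; Triage=8am in [8am,10am]; DesignReview=9am in [9am,12pm]; OffsitePrep=8am in [8am,11am]; Retro=9am in [9am,11am]; max 2 per slot (cap 2).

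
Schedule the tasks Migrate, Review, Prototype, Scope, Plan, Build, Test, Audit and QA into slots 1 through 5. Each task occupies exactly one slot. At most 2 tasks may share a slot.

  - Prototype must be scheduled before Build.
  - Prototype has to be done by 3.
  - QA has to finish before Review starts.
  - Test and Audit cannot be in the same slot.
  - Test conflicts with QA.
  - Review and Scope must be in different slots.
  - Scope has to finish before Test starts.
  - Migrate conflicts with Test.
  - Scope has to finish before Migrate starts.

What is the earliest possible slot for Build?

2

Precedence pushes Build to at least 2.
Build at 2 is achievable: Migrate=2, Prototype=1, Plan=3, Audit=5, Build=2, QA=3, Test=4, Scope=1, Review=4.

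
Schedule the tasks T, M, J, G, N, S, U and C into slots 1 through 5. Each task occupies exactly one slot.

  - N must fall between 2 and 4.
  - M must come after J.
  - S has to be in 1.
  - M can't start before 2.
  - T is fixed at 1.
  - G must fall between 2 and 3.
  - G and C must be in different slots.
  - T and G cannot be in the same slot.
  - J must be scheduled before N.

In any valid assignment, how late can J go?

3

Downstream work caps J at 3.
J at 3 is achievable: M in 4, T in 1, J in 3, S in 1, N in 4, C in 1, G in 2, U in 1.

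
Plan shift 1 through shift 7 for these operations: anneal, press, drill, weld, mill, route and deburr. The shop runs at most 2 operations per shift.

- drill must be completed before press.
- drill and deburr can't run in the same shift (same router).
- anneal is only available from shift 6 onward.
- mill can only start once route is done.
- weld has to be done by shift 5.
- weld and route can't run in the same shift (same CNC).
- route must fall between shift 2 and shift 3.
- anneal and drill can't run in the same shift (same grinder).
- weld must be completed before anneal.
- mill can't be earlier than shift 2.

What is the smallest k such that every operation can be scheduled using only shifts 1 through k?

The precedence chain requires at least 2 distinct shifts.
With at most 2 per shift and 7 operations, at least 4 shifts are needed.
anneal can't be placed before shift 6, so the schedule must run through at least shift 6.
6 works (last occupied shift: shift 6): for example mill -> shift 3, weld -> shift 1, anneal -> shift 6, drill -> shift 1, press -> shift 2, route -> shift 2, deburr -> shift 3.

6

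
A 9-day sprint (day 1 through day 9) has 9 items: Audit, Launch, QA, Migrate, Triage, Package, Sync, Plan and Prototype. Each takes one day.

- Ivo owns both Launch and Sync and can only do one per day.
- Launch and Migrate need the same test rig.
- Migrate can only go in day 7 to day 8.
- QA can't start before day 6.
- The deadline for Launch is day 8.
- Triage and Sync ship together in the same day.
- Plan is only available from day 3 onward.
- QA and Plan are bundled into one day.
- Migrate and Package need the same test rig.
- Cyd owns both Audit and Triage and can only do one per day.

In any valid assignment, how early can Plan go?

day 6

Plan is available from day 3; Plan must be in the same day as QA, which can't be before day 6, so Plan is at least day 6.
Plan at day 6 is achievable: Prototype in day 1, Launch in day 1, Sync in day 2, Package in day 1, Plan in day 6, Migrate in day 7, QA in day 6, Triage in day 2, Audit in day 1.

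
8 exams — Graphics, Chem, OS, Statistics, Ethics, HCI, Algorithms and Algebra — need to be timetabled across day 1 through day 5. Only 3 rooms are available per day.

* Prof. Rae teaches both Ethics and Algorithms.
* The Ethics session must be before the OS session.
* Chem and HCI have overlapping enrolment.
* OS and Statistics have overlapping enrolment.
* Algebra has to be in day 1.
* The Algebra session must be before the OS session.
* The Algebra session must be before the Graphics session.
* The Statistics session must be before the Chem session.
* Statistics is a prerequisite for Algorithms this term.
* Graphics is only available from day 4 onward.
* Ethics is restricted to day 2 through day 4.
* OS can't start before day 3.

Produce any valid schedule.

HCI=day 1, Statistics=day 1, Algorithms=day 3, Algebra=day 1, Graphics=day 4, OS=day 3, Chem=day 2, Ethics=day 2

Checking: Statistics(day 1) before Chem(day 2); Ethics(day 2) before OS(day 3); Algebra(day 1) before Graphics(day 4); Algebra(day 1) before OS(day 3); Statistics(day 1) before Algorithms(day 3); Chem(day 2) != HCI(day 1); OS(day 3) != Statistics(day 1); Ethics(day 2) != Algorithms(day 3); Ethics=day 2 in [day 2,day 4]; Algebra=day 1 in [day 1,day 1]; Graphics=day 4 in [day 4,day 5]; OS=day 3 in [day 3,day 5]; max 3 per day (cap 3).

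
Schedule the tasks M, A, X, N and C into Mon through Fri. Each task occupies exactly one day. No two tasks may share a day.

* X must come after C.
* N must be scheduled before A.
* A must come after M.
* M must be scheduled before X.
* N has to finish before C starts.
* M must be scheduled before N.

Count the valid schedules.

Enumerating: C -> Thu; X -> Fri; A -> Wed; M -> Mon; N -> Tue | M=Mon, C=Wed, X=Fri, N=Tue, A=Thu | N=Tue, M=Mon, X=Thu, C=Wed, A=Fri.

3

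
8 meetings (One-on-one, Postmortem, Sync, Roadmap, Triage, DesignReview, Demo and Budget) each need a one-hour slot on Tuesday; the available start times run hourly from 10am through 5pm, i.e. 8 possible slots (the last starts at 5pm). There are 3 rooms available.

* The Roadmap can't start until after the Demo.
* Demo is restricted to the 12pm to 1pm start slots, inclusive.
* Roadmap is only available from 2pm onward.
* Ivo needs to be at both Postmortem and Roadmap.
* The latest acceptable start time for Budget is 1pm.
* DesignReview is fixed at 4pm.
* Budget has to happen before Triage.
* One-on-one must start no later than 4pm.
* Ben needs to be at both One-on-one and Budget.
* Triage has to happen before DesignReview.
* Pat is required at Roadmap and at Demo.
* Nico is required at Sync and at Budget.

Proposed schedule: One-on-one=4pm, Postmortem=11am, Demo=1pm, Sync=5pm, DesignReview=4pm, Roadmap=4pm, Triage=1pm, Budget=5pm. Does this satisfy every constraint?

No — it violates: Nico is required at Sync and at Budget

The Roadmap can't start until after the Demo — holds.
Triage has to happen before DesignReview — holds.
Ivo needs to be at both Postmortem and Roadmap — holds.
There are 3 rooms available — holds.
The latest acceptable start time for Budget is 1pm — violated.
DesignReview is fixed at 4pm — holds.
Nico is required at Sync and at Budget — violated.
Pat is required at Roadmap and at Demo — holds.
Demo is restricted to the 12pm to 1pm start slots, inclusive — holds.
Budget has to happen before Triage — violated.
Ben needs to be at both One-on-one and Budget — holds.
Roadmap is only available from 2pm onward — holds.
One-on-one must start no later than 4pm — holds.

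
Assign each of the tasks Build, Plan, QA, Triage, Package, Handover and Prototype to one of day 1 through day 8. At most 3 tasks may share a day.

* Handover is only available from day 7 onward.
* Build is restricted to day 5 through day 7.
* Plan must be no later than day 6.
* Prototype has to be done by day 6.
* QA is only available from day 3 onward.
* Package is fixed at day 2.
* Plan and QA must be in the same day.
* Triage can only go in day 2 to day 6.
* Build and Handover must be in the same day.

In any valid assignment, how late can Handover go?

day 7

Handover is available from day 7; Handover must be in the same day as Build, which can't be after day 7, so Handover is at most day 7.
Handover at day 7 is achievable: Triage in day 2, QA in day 3, Prototype in day 1, Package in day 2, Handover in day 7, Build in day 7, Plan in day 3.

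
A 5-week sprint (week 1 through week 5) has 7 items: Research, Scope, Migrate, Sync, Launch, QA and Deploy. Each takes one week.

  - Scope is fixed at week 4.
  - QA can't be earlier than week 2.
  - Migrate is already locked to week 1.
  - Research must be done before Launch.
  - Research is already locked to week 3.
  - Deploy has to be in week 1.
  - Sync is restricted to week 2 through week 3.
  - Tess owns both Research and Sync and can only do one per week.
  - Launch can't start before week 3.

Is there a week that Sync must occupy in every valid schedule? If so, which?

week 2

Sync's window is week 2–week 3.
Research is fixed at week 3, and Sync can't share a week with Research.
So Sync must be week 2.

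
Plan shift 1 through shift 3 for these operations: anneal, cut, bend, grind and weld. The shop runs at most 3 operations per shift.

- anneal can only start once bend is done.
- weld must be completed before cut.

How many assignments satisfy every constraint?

27

Splitting on anneal: it can be shift 2 (9), shift 3 (18). Listing each branch's schedules as (cut, bend, grind, weld) by shift number:
anneal=shift 2: (2,1,1,1) (2,1,2,1) (2,1,3,1) (3,1,1,1) (3,1,1,2) (3,1,2,1) (3,1,2,2) (3,1,3,1) (3,1,3,2) — 9.
anneal=shift 3: (2,1,1,1) (2,1,2,1) (2,1,3,1) (2,2,1,1) (2,2,2,1) (2,2,3,1) (3,1,1,1) (3,1,1,2) (3,1,2,1) (3,1,2,2) (3,1,3,1) (3,1,3,2) (3,2,1,1) (3,2,1,2) (3,2,2,1) (3,2,2,2) (3,2,3,1) (3,2,3,2) — 18.
Summing: 9 + 18 = 27.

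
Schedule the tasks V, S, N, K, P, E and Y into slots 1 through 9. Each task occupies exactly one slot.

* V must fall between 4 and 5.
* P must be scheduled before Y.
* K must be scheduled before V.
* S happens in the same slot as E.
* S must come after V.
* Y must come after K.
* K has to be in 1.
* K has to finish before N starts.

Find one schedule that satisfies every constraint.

N=2; K=1; V=4; E=5; P=1; S=5; Y=2

Checking: K(1) before N(2); K(1) before V(4); P(1) before Y(2); V(4) before S(5); K(1) before Y(2); S = E = 5; K=1 in [1,1]; V=4 in [4,5].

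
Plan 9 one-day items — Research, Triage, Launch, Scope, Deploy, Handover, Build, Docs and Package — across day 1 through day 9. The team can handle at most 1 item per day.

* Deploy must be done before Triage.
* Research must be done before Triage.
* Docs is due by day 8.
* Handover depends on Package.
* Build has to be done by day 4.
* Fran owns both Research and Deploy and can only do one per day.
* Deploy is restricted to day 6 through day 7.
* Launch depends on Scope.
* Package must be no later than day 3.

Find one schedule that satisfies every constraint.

Triage in day 7, Handover in day 9, Launch in day 8, Scope in day 5, Docs in day 3, Package in day 1, Research in day 4, Build in day 2, Deploy in day 6

Checking: Scope(day 5) before Launch(day 8); Deploy(day 6) before Triage(day 7); Package(day 1) before Handover(day 9); Research(day 4) before Triage(day 7); Research(day 4) != Deploy(day 6); Package=day 1 in [day 1,day 3]; Docs=day 3 in [day 1,day 8]; Deploy=day 6 in [day 6,day 7]; Build=day 2 in [day 1,day 4]; max 1 per day (cap 1).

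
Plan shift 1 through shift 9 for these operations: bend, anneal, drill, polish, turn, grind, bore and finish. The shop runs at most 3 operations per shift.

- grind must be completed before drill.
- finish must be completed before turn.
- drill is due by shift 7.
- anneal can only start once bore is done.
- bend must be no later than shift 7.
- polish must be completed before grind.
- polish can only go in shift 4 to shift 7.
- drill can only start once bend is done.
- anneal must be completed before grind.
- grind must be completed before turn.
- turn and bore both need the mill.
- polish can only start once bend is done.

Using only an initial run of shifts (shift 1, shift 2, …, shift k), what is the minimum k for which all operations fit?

6

The precedence chain requires at least 4 distinct shifts.
With at most 3 per shift and 8 operations, at least 3 shifts are needed.
Propagating the time windows through the other constraints, drill can't land before shift 6, so the schedule must run through at least shift 6.
6 works (last occupied shift: shift 6): for example bore -> shift 1, turn -> shift 6, bend -> shift 1, anneal -> shift 2, drill -> shift 6, polish -> shift 4, grind -> shift 5, finish -> shift 1.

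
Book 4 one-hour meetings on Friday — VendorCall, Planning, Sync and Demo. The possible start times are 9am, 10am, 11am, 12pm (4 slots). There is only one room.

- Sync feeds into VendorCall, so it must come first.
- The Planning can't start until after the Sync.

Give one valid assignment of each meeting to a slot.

Sync=9am, Planning=11am, Demo=12pm, VendorCall=10am

Checking: Sync(9am) before VendorCall(10am); Sync(9am) before Planning(11am); max 1 per slot (cap 1).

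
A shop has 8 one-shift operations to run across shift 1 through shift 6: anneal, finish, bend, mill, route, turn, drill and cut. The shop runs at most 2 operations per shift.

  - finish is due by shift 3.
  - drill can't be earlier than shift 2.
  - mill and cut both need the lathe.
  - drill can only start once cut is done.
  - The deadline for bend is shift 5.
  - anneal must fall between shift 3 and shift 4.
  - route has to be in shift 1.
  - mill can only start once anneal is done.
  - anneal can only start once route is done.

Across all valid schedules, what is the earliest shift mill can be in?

shift 4

Precedence pushes mill to at least shift 4.
mill at shift 4 is achievable: mill=shift 4, cut=shift 2, route=shift 1, anneal=shift 3, bend=shift 2, turn=shift 4, finish=shift 1, drill=shift 3.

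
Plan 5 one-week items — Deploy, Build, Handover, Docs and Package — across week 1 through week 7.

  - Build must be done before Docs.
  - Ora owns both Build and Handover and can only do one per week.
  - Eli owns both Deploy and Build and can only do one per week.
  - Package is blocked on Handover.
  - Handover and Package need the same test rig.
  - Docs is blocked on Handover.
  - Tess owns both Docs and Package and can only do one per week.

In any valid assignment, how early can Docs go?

Precedence pushes Docs to at least week 2.
Docs at week 3 is achievable: Build=week 2; Handover=week 1; Deploy=week 1; Package=week 2; Docs=week 3.
Nothing earlier works — the conflict constraints rule out every week before week 3.

week 3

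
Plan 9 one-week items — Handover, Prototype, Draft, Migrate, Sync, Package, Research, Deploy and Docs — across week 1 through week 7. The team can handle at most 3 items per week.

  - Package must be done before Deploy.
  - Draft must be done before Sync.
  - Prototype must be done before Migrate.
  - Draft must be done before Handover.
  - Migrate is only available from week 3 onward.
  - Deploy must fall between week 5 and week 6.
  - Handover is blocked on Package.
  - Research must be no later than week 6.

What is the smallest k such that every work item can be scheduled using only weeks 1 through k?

The precedence chain requires at least 2 distinct weeks.
With at most 3 per week and 9 work items, at least 3 weeks are needed.
Deploy can't be placed before week 5, so the schedule must run through at least week 5.
5 works (last occupied week: week 5): for example Prototype -> week 1, Migrate -> week 3, Draft -> week 1, Research -> week 2, Handover -> week 2, Package -> week 1, Deploy -> week 5, Sync -> week 2, Docs -> week 3.

5 weeks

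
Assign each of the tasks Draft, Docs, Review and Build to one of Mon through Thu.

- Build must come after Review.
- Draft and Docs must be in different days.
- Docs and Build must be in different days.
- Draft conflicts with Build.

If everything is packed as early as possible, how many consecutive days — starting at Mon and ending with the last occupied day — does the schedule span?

The precedence chain requires at least 2 distinct days.
Could 2 days be enough, i.e. nothing placed later than Tue? No: Build must come after Review (at Mon or later) → {Tue}; Docs can't share with Build (Tue) → {Mon}; Draft can't share with Build (Tue) → {Mon}; Docs can't share with Draft (Mon) → nothing is left.
So 2 days is not enough.
3 works (last occupied day: Wed): for example Build=Tue; Docs=Wed; Review=Mon; Draft=Mon.

3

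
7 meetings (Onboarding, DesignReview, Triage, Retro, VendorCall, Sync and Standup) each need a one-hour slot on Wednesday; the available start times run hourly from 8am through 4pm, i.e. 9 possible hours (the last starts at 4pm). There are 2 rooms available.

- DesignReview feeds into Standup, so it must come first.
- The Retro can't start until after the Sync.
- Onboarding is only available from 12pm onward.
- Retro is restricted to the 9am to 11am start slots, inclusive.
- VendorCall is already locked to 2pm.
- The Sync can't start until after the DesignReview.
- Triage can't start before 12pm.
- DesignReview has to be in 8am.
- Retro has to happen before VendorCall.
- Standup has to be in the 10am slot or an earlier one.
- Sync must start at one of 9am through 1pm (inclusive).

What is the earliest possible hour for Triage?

Triage is available from 12pm.
Triage at 12pm is achievable: VendorCall=2pm, Sync=9am, Standup=9am, DesignReview=8am, Triage=12pm, Retro=10am, Onboarding=12pm.

12pm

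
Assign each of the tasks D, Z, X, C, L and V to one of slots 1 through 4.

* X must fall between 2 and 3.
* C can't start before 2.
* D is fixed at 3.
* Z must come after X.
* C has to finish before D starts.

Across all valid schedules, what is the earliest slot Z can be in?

Precedence pushes Z to at least 3.
Z at 3 is achievable: L in 1; C in 2; V in 1; D in 3; X in 2; Z in 3.

3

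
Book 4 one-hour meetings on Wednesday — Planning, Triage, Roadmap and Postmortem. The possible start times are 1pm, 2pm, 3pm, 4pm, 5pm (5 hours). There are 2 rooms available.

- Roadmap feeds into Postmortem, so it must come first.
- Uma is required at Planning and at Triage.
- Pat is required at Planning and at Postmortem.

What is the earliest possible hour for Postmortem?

2pm

Precedence pushes Postmortem to at least 2pm.
Postmortem at 2pm is achievable: Triage -> 2pm; Roadmap -> 1pm; Postmortem -> 2pm; Planning -> 1pm.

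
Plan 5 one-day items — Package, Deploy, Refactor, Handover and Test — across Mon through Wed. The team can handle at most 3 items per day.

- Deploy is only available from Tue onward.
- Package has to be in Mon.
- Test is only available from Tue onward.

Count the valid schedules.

Splitting on Deploy: it can be Tue (17), Wed (17). Listing each branch's schedules as (Package, Refactor, Handover, Test):
Deploy=Tue: (Mon,Mon,Mon,Tue) (Mon,Mon,Mon,Wed) (Mon,Mon,Tue,Tue) (Mon,Mon,Tue,Wed) (Mon,Mon,Wed,Tue) (Mon,Mon,Wed,Wed) (Mon,Tue,Mon,Tue) (Mon,Tue,Mon,Wed) (Mon,Tue,Tue,Wed) (Mon,Tue,Wed,Tue) (Mon,Tue,Wed,Wed) (Mon,Wed,Mon,Tue) (Mon,Wed,Mon,Wed) (Mon,Wed,Tue,Tue) (Mon,Wed,Tue,Wed) (Mon,Wed,Wed,Tue) (Mon,Wed,Wed,Wed) — 17.
Deploy=Wed: (Mon,Mon,Mon,Tue) (Mon,Mon,Mon,Wed) (Mon,Mon,Tue,Tue) (Mon,Mon,Tue,Wed) (Mon,Mon,Wed,Tue) (Mon,Mon,Wed,Wed) (Mon,Tue,Mon,Tue) (Mon,Tue,Mon,Wed) (Mon,Tue,Tue,Tue) (Mon,Tue,Tue,Wed) (Mon,Tue,Wed,Tue) (Mon,Tue,Wed,Wed) (Mon,Wed,Mon,Tue) (Mon,Wed,Mon,Wed) (Mon,Wed,Tue,Tue) (Mon,Wed,Tue,Wed) (Mon,Wed,Wed,Tue) — 17.
Summing: 17 + 17 = 34.

34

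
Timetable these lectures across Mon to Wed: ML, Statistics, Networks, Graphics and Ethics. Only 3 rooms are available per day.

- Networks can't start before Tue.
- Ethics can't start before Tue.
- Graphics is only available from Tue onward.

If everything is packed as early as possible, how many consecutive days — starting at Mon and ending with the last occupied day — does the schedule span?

With at most 3 per day and 5 lectures, at least 2 days are needed.
Networks can't be placed before Tue — that is day 2 counting from Mon — so the schedule must run through at least 2 days.
2 works (last occupied day: Tue): for example ML=Mon, Graphics=Tue, Statistics=Mon, Ethics=Tue, Networks=Tue.

2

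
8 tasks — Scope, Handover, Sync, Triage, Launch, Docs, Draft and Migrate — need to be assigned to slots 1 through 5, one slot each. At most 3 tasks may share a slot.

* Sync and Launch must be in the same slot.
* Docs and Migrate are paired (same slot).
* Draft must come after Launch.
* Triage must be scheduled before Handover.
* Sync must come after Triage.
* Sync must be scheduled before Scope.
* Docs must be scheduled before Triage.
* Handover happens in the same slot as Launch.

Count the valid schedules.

Splitting on Scope: it can be 4 (2), 5 (5). Listing each branch's schedules as (Handover, Sync, Triage, Launch, Docs, Draft, Migrate):
Scope=4: (3,3,2,3,1,4,1) (3,3,2,3,1,5,1) — 2.
Scope=5: (3,3,2,3,1,4,1) (3,3,2,3,1,5,1) (4,4,2,4,1,5,1) (4,4,3,4,1,5,1) (4,4,3,4,2,5,2) — 5.
Summing: 2 + 5 = 7.

7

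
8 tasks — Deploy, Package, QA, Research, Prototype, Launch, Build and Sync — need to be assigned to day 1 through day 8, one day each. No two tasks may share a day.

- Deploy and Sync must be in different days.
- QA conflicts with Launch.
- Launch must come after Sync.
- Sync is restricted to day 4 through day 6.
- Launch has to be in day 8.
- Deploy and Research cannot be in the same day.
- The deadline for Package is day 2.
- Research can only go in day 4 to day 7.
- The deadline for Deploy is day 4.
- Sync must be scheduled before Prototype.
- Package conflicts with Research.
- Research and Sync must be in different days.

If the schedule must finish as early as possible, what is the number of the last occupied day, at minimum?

8

The precedence chain requires at least 2 distinct days.
With at most 1 per day and 8 tasks, at least 8 days are needed.
Launch can't be placed before day 8, so the schedule must run through at least day 8.
8 works (last occupied day: day 8): for example Deploy=day 2, Build=day 7, QA=day 3, Prototype=day 6, Sync=day 4, Package=day 1, Launch=day 8, Research=day 5.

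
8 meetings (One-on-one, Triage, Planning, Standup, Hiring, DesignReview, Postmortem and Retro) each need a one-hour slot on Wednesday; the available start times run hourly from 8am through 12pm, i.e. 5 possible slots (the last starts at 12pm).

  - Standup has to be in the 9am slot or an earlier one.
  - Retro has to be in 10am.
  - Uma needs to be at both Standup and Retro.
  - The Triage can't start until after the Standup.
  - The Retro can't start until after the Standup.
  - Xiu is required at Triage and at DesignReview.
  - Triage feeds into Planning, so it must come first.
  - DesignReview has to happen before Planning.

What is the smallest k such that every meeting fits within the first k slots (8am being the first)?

The precedence chain requires at least 3 distinct slots.
3 works (last occupied slot: 10am): for example DesignReview in 8am; Triage in 9am; One-on-one in 8am; Retro in 10am; Postmortem in 8am; Standup in 8am; Planning in 10am; Hiring in 8am.

3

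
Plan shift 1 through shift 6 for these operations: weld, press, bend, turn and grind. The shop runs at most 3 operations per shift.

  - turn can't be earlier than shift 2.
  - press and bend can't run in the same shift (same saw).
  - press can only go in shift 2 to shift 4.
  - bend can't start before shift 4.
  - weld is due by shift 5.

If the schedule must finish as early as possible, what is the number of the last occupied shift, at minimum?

4

With at most 3 per shift and 5 operations, at least 2 shifts are needed.
bend can't be placed before shift 4, so the schedule must run through at least shift 4.
4 works (last occupied shift: shift 4): for example turn=shift 2; press=shift 2; weld=shift 1; bend=shift 4; grind=shift 1.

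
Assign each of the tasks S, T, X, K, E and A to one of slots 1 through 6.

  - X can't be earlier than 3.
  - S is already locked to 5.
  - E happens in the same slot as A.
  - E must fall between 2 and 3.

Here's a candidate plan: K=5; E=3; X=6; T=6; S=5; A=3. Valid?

Yes, all constraints hold

X can't be earlier than 3 — holds.
S is already locked to 5 — holds.
E happens in the same slot as A — holds.
E must fall between 2 and 3 — holds.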